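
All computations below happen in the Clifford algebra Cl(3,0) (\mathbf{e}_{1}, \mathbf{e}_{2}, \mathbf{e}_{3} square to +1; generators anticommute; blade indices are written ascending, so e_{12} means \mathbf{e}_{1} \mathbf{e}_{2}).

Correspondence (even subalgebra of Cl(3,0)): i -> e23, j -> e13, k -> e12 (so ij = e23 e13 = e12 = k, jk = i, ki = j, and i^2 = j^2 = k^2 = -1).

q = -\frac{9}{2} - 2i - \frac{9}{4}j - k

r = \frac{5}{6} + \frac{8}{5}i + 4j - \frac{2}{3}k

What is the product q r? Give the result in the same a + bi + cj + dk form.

In blades: q = -\frac{9}{2} - e_{12} - \frac{9}{4} e_{13} - 2 e_{23}, r = \frac{5}{6} - \frac{2}{3} e_{12} + 4 e_{13} + \frac{8}{5} e_{23}.
Distribute q over r term by term (generator squares from the signature, products reordered to ascending indices): (-\frac{9}{2})*r = -\frac{15}{4} + 3 e_{12} - 18 e_{13} - \frac{36}{5} e_{23}; (-e_{12})*r = -\frac{2}{3} - \frac{5}{6} e_{12} - \frac{8}{5} e_{13} + 4 e_{23}; (-\frac{9}{4} e_{13})*r = 9 + \frac{18}{5} e_{12} - \frac{15}{8} e_{13} + \frac{3}{2} e_{23}; (-2 e_{23})*r = \frac{16}{5} - 8 e_{12} - \frac{4}{3} e_{13} - \frac{5}{3} e_{23}.
Sum: \frac{467}{60} - \frac{67}{30} e_{12} - \frac{2737}{120} e_{13} - \frac{101}{30} e_{23}; translating back through the correspondence:
Answer: \frac{467}{60} - \frac{101}{30}i - \frac{2737}{120}j - \frac{67}{30}k


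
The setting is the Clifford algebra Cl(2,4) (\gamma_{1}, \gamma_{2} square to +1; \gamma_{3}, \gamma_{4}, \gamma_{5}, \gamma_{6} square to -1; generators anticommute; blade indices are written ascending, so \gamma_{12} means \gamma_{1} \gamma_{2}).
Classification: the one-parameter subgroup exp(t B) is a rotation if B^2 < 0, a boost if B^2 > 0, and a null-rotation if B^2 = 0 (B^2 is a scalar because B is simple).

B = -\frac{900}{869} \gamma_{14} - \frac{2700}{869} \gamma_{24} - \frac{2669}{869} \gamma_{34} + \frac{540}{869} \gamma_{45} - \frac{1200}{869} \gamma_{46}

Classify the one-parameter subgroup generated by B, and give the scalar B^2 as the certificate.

B^2 term by term: the squares give (-\frac{900}{869})^2*(\gamma_{14})^2 + (-\frac{2700}{869})^2*(\gamma_{24})^2 + (-\frac{2669}{869})^2*(\gamma_{34})^2 + (\frac{540}{869})^2*(\gamma_{45})^2 + (-\frac{1200}{869})^2*(\gamma_{46})^2 = \frac{810000}{755161}*(+1) + \frac{7290000}{755161}*(+1) + \frac{7123561}{755161}*(-1) + \frac{291600}{755161}*(-1) + \frac{1440000}{755161}*(-1) = -1 (each basis 2-blade squares to minus the product of its generators' squares); cross terms between blades sharing an index anticommute and cancel. So B^2 = -1.
Answer: rotation, certificate B^2 = -1. One invariant decides it: the square -1 survives every conjugation, and its sign is exactly the classification.


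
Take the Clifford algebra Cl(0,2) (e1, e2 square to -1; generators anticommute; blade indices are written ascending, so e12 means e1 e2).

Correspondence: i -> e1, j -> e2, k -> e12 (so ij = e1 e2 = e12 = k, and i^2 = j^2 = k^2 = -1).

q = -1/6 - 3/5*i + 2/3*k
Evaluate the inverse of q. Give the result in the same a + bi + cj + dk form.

In blades: q = -1/6 - 3/5*e1 + 2/3*e12.
With qbar = -1/6 + 3/5*e1 - 2/3*e12 (scalar fixed, mapped units negated), q qbar = 749/900 (the sum of squared coefficients), so q^-1 = qbar / (749/900) = -150/749 + 540/749*e1 - 600/749*e12; translating back:
Answer: -150/749 + 540/749*i - 600/749*k


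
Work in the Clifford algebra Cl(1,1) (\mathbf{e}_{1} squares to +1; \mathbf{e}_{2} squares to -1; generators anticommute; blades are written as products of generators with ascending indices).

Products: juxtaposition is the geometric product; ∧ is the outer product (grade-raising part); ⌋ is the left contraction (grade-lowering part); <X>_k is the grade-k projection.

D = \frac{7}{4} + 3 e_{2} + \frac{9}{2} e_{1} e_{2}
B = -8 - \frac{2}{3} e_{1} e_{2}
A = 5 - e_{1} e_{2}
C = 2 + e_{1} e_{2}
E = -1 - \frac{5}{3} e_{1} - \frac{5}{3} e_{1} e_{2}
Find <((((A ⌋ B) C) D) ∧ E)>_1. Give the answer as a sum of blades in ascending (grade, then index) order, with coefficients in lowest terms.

step 1: -\frac{118}{3} - \frac{10}{3} e_{1} e_{2}
step 2: -82 - 46 e_{1} e_{2}
step 3: -\frac{701}{2} + 138 e_{1} - 246 e_{2} - \frac{899}{2} e_{1} e_{2}
step 4: \frac{701}{2} + \frac{2677}{6} e_{1} + 246 e_{2} + \frac{1871}{3} e_{1} e_{2}
step 5: \frac{2677}{6} e_{1} + 246 e_{2}
Answer: \frac{2677}{6} e_{1} + 246 e_{2}


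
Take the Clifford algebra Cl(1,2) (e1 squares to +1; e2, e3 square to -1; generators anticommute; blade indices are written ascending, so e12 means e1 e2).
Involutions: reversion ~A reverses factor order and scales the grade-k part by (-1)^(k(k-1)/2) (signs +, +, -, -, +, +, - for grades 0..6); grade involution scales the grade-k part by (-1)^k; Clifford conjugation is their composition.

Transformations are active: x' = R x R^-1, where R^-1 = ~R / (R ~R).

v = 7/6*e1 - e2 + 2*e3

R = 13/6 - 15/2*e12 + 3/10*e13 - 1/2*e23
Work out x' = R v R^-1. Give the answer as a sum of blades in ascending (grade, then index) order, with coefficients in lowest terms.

~R = 13/6 + 15/2*e12 - 3/10*e13 + 1/2*e23, and R ~R = -11564/225, so R^-1 = ~R / (-11564/225).
R v = -1003/180*e1 + 91/12*e2 + 269/60*e3 - 917/60*e123
Answer: -68983/69384*e1 + 1781/3304*e2 + 12041/5782*e3


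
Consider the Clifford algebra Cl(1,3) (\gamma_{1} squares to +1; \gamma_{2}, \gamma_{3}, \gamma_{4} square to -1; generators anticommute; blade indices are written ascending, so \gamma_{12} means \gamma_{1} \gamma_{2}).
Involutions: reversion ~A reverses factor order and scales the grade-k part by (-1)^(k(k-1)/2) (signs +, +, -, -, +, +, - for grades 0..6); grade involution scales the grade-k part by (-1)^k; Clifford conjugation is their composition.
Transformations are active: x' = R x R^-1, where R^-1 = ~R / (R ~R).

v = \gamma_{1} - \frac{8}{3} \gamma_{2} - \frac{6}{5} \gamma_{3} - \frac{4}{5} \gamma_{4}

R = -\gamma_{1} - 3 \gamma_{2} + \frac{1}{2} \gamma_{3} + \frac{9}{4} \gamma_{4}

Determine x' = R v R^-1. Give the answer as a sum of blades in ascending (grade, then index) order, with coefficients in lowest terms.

~R = -\gamma_{1} - 3 \gamma_{2} + \frac{1}{2} \gamma_{3} + \frac{9}{4} \gamma_{4}, and R ~R = -\frac{213}{16}, so R^-1 = ~R / (-\frac{213}{16}).
R v = -\frac{33}{5} + \frac{17}{3} \gamma_{12} + \frac{7}{10} \gamma_{13} - \frac{29}{20} \gamma_{14} + \frac{74}{15} \gamma_{23} + \frac{42}{5} \gamma_{24} + \frac{23}{10} \gamma_{34}
Answer: -\frac{707}{355} \gamma_{1} - \frac{328}{1065} \gamma_{2} + \frac{602}{355} \gamma_{3} + \frac{1076}{355} \gamma_{4}


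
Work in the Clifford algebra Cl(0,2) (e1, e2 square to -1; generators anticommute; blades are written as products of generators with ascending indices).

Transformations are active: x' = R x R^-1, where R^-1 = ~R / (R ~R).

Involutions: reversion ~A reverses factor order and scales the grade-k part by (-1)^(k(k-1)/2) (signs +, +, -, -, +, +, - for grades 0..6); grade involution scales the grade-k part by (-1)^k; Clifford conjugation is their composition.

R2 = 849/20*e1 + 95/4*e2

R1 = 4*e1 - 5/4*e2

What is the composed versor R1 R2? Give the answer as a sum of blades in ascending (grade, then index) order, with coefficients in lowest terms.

Distribute over the terms of R1 (each basis-blade product reordered to ascending indices, repeated generators contracted through their squares):
(4*e1) R2 = -849/5 + 95*e1 e2
(-5/4*e2) R2 = 475/16 + 849/16*e1 e2
Summing the partial products and collecting blades:
Answer: -11209/80 + 2369/16*e1 e2


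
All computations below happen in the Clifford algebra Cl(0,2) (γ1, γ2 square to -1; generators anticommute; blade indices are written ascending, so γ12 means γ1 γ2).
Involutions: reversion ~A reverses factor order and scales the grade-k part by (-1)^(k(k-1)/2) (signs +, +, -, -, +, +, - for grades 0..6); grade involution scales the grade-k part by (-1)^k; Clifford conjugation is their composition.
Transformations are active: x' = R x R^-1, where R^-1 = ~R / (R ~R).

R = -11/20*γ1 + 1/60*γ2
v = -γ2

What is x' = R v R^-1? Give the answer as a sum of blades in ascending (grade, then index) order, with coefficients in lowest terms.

~R = -11/20*γ1 + 1/60*γ2, and R ~R = -109/360, so R^-1 = ~R / (-109/360).
R v = 1/60 + 11/20*γ12
Answer: 33/545*γ1 + 544/545*γ2


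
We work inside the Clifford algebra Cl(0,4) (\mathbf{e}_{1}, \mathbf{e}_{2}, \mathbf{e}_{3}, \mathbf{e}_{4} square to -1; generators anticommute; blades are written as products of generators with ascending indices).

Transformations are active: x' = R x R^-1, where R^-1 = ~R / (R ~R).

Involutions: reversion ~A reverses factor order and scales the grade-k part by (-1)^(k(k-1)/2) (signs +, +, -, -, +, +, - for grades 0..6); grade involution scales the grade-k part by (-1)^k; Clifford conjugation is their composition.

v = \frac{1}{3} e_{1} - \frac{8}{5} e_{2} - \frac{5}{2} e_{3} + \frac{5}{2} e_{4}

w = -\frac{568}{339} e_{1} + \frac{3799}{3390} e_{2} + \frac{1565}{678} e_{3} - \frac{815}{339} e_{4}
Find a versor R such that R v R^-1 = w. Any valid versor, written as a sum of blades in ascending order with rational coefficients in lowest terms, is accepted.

Equal squares first: v^2 = w^2 = -\frac{6827}{450}. Then v + w = -\frac{455}{339} e_{1} - \frac{325}{678} e_{2} - \frac{65}{339} e_{3} + \frac{65}{678} e_{4} is a versor taking v to w, provided it is invertible.
Answer: -\frac{455}{339} e_{1} - \frac{325}{678} e_{2} - \frac{65}{339} e_{3} + \frac{65}{678} e_{4}


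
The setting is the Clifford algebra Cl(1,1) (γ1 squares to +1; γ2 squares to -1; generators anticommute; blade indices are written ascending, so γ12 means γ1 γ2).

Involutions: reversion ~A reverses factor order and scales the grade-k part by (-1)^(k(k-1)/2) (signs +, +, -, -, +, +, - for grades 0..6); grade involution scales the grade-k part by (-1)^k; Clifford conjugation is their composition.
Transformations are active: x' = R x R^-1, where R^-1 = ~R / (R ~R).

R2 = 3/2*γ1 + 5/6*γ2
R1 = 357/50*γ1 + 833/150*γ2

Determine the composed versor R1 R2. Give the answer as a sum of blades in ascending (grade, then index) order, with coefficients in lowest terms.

Distribute over the terms of R1 (each basis-blade product reordered to ascending indices, repeated generators contracted through their squares):
(357/50*γ1) R2 = 1071/100 + 119/20*γ12
(833/150*γ2) R2 = -833/180 - 833/100*γ12
Summing the partial products and collecting blades:
Answer: 2737/450 - 119/50*γ12


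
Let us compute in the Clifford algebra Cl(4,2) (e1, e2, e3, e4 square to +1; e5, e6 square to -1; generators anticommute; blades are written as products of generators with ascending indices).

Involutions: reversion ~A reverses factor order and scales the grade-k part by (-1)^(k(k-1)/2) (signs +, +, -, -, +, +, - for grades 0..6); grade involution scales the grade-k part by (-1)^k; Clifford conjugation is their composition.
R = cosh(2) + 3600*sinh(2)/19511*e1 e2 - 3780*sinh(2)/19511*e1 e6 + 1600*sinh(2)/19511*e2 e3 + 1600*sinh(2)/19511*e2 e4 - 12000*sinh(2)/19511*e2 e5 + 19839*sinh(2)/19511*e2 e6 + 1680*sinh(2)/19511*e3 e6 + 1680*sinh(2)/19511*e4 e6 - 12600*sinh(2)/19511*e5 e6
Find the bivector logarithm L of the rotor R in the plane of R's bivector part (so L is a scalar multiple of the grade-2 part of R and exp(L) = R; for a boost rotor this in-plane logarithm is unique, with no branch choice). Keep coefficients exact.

The scalar part of R is cosh(2), which fixes the rapidity magnitude through cosh (cosh is even, so it cannot fix the sign — the bivector part carries that); dividing the bivector part by sinh of the rapidity gives the plane, and L = rapidity * plane, where the joint sign ambiguity of (rapidity, plane) cancels in the product.
Concretely: cosh(rapidity) = cosh(2) gives rapidity = ±2, and since rapidity/sinh(rapidity) is even the sign is immaterial: L = (rapidity/sinh(rapidity)) * <R>_2 = (2/sinh(2)) * <R>_2.
Answer: 7200/19511*e1 e2 - 7560/19511*e1 e6 + 3200/19511*e2 e3 + 3200/19511*e2 e4 - 24000/19511*e2 e5 + 39678/19511*e2 e6 + 3360/19511*e3 e6 + 3360/19511*e4 e6 - 25200/19511*e5 e6


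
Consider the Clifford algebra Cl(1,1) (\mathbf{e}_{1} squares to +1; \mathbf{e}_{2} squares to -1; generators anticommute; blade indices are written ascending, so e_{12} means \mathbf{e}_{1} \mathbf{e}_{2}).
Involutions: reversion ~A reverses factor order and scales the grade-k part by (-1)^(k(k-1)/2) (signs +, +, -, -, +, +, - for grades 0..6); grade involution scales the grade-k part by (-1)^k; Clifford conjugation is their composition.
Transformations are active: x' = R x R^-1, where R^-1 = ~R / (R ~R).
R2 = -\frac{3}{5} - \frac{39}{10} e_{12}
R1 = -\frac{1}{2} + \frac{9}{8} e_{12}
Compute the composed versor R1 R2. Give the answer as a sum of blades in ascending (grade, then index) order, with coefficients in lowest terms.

Distribute over the terms of R1 (each basis-blade product reordered to ascending indices, repeated generators contracted through their squares):
(-\frac{1}{2}) R2 = \frac{3}{10} + \frac{39}{20} e_{12}
(\frac{9}{8} e_{12}) R2 = -\frac{351}{80} - \frac{27}{40} e_{12}
Summing the partial products and collecting blades:
Answer: -\frac{327}{80} + \frac{51}{40} e_{12}


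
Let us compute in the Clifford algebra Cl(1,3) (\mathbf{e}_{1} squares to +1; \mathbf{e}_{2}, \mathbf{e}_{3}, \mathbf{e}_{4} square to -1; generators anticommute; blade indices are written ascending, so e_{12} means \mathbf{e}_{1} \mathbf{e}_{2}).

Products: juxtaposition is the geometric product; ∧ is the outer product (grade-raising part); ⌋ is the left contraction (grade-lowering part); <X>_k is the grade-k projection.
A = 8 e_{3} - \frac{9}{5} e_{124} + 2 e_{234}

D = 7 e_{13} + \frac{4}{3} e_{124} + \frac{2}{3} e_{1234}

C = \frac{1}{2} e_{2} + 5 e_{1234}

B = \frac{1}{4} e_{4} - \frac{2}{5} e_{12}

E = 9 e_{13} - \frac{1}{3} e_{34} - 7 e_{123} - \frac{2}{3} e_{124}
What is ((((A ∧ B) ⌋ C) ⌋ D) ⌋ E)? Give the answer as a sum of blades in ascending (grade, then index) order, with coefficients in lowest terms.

step 1: 2 e_{34} - \frac{16}{5} e_{123}
step 2: 16 e_{4} - 10 e_{12}
step 3: -\frac{40}{3} e_{4} - \frac{64}{3} e_{12} - \frac{20}{3} e_{34} + \frac{32}{3} e_{123}
step 4: \frac{652}{9} + \frac{1384}{9} e_{3} + \frac{128}{9} e_{4} - \frac{80}{9} e_{12}
Answer: \frac{652}{9} + \frac{1384}{9} e_{3} + \frac{128}{9} e_{4} - \frac{80}{9} e_{12}


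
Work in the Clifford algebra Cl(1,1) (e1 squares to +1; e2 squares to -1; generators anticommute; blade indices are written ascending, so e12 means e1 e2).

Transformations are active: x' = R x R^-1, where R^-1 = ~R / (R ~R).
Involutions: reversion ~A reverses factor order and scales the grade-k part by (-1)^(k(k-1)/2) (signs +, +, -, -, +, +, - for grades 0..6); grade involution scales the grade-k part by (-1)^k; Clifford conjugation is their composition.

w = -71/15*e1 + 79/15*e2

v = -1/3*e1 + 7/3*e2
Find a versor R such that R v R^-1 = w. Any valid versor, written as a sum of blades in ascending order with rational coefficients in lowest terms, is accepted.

A norm check does it: q(v) = q(w) = -16/3, hence R = v + w = -76/15*e1 + 38/5*e2 realises the map — parallel part kept, (v - w)/2 negated, v carried to w.
Answer: -76/15*e1 + 38/5*e2


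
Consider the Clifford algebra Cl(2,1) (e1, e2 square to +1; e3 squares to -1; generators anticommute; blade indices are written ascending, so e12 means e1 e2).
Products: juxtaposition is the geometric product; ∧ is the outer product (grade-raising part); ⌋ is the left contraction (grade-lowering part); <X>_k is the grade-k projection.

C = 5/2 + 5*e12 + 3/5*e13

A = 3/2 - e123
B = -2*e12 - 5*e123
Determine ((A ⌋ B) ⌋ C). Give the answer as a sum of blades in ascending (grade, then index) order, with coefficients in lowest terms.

step 1: 5 - 3*e12 - 15/2*e123
step 2: 55/2 + 25*e12 + 3*e13
Answer: 55/2 + 25*e12 + 3*e13


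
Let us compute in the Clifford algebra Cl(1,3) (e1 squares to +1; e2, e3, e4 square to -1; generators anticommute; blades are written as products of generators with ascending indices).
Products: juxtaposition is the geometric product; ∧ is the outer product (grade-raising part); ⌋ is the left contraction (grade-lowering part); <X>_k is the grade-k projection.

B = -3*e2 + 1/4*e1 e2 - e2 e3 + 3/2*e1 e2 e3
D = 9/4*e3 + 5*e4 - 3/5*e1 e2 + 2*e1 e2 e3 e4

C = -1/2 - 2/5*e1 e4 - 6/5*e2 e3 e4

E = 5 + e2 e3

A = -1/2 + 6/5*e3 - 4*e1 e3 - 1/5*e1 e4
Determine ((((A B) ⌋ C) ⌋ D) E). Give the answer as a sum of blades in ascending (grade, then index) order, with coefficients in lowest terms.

step 1: 63/10*e2 + 83/40*e1 e2 + 31/10*e2 e3 - 1/20*e2 e4 - 249/20*e1 e2 e3 - 3/5*e1 e2 e4 + 3/10*e2 e3 e4 + 1/5*e1 e2 e3 e4
step 2: -9/25 + 3/50*e3 + 93/25*e4 + 189/25*e3 e4
step 3: -3747/200 - 81/100*e3 - 9/5*e4 - 1863/125*e1 e2 + 186/25*e1 e2 e3 - 3/25*e1 e2 e4 - 18/25*e1 e2 e3 e4
step 4: -3747/40 - 186/25*e1 - 81/100*e2 - 81/20*e3 - 9*e4 - 1863/25*e1 e2 + 1863/125*e1 e3 + 18/25*e1 e4 - 3747/200*e2 e3 + 186/5*e1 e2 e3 - 3/5*e1 e2 e4 + 3/25*e1 e3 e4 - 9/5*e2 e3 e4 - 18/5*e1 e2 e3 e4
Answer: -3747/40 - 186/25*e1 - 81/100*e2 - 81/20*e3 - 9*e4 - 1863/25*e1 e2 + 1863/125*e1 e3 + 18/25*e1 e4 - 3747/200*e2 e3 + 186/5*e1 e2 e3 - 3/5*e1 e2 e4 + 3/25*e1 e3 e4 - 9/5*e2 e3 e4 - 18/5*e1 e2 e3 e4


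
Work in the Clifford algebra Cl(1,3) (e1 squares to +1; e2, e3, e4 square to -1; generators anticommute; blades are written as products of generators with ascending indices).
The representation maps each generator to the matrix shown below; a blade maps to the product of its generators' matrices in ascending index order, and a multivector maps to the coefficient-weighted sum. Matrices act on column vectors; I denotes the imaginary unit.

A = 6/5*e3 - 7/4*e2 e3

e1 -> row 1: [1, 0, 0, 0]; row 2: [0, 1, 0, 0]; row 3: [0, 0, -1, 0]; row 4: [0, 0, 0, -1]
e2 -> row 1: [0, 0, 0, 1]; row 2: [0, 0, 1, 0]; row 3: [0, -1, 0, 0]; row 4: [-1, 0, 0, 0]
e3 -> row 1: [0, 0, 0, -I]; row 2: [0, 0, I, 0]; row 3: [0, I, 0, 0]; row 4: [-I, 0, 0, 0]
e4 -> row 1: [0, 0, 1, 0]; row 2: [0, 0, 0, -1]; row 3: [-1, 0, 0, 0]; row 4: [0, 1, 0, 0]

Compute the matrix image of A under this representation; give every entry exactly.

Bivector images (products of the table entries): rho(e2 e3) = rho(e2)rho(e3) = row 1: [-I, 0, 0, 0]; row 2: [0, I, 0, 0]; row 3: [0, 0, -I, 0]; row 4: [0, 0, 0, I].
M = (6/5)*rho(e3) + (-7/4)*rho(e2 e3), summed entrywise:
Answer: row 1: [7*I/4, 0, 0, -6*I/5]; row 2: [0, -7*I/4, 6*I/5, 0]; row 3: [0, 6*I/5, 7*I/4, 0]; row 4: [-6*I/5, 0, 0, -7*I/4]


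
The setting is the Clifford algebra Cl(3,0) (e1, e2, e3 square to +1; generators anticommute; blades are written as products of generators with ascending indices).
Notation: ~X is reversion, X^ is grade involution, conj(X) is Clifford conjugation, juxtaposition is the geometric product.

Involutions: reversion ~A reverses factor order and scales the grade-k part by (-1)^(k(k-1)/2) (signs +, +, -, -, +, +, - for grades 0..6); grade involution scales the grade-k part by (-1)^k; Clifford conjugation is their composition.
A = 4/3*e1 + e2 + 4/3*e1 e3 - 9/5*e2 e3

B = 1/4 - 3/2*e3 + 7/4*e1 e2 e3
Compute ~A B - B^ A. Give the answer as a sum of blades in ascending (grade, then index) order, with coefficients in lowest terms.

first term: -49/60*e1 - 287/60*e2 - 49/12*e1 e3 + 77/60*e2 e3
second term: -289/60*e1 + 37/60*e2 + 1/12*e1 e3 - 257/60*e2 e3
Answer: 4*e1 - 27/5*e2 - 25/6*e1 e3 + 167/30*e2 e3


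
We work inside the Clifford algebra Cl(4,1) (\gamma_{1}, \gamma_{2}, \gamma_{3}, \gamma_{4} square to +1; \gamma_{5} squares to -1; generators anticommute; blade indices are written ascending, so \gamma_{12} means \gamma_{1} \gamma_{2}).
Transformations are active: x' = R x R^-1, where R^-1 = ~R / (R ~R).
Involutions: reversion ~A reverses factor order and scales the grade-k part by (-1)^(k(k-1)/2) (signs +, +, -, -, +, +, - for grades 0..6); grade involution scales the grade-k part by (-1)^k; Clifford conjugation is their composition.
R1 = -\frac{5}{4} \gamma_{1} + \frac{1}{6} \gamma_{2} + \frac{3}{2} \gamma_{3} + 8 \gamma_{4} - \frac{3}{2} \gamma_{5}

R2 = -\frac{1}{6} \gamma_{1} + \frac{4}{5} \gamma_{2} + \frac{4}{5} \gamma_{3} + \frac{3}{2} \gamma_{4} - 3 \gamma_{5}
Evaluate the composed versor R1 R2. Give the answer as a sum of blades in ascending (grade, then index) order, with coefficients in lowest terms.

Distribute over the terms of R1 (each basis-blade product reordered to ascending indices, repeated generators contracted through their squares):
(-\frac{5}{4} \gamma_{1}) R2 = \frac{5}{24} - \gamma_{12} - \gamma_{13} - \frac{15}{8} \gamma_{14} + \frac{15}{4} \gamma_{15}
(\frac{1}{6} \gamma_{2}) R2 = \frac{2}{15} + \frac{1}{36} \gamma_{12} + \frac{2}{15} \gamma_{23} + \frac{1}{4} \gamma_{24} - \frac{1}{2} \gamma_{25}
(\frac{3}{2} \gamma_{3}) R2 = \frac{6}{5} + \frac{1}{4} \gamma_{13} - \frac{6}{5} \gamma_{23} + \frac{9}{4} \gamma_{34} - \frac{9}{2} \gamma_{35}
(8 \gamma_{4}) R2 = 12 + \frac{4}{3} \gamma_{14} - \frac{32}{5} \gamma_{24} - \frac{32}{5} \gamma_{34} - 24 \gamma_{45}
(-\frac{3}{2} \gamma_{5}) R2 = -\frac{9}{2} - \frac{1}{4} \gamma_{15} + \frac{6}{5} \gamma_{25} + \frac{6}{5} \gamma_{35} + \frac{9}{4} \gamma_{45}
Summing the partial products and collecting blades:
Answer: \frac{217}{24} - \frac{35}{36} \gamma_{12} - \frac{3}{4} \gamma_{13} - \frac{13}{24} \gamma_{14} + \frac{7}{2} \gamma_{15} - \frac{16}{15} \gamma_{23} - \frac{123}{20} \gamma_{24} + \frac{7}{10} \gamma_{25} - \frac{83}{20} \gamma_{34} - \frac{33}{10} \gamma_{35} - \frac{87}{4} \gamma_{45}


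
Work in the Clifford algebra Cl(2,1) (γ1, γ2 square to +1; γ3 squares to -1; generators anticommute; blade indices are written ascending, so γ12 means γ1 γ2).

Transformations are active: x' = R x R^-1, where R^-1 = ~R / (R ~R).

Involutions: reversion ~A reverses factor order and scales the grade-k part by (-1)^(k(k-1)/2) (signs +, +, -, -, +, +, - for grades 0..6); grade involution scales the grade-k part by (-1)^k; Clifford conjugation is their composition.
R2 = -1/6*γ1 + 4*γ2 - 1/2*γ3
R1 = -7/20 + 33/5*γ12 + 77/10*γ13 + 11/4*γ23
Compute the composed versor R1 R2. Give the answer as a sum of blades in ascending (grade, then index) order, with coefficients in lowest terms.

Distribute over the terms of R2 (each basis-blade product reordered to ascending indices, repeated generators contracted through their squares):
R1 (-1/6*γ1) = 7/120*γ1 + 11/10*γ2 + 77/60*γ3 - 11/24*γ123
R1 (4*γ2) = 132/5*γ1 - 7/5*γ2 - 11*γ3 - 154/5*γ123
R1 (-1/2*γ3) = 77/20*γ1 + 11/8*γ2 + 7/40*γ3 - 33/10*γ123
Summing the partial products and collecting blades:
Answer: 3637/120*γ1 + 43/40*γ2 - 229/24*γ3 - 4147/120*γ123


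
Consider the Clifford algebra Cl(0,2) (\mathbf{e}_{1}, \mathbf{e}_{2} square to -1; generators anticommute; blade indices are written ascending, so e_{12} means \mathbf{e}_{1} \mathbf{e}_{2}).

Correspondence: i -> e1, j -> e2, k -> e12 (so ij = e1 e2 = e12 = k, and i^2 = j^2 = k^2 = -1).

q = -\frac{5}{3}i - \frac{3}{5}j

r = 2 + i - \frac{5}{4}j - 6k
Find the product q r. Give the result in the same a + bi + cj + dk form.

In blades: q = -\frac{5}{3} e_{1} - \frac{3}{5} e_{2}, r = 2 + e_{1} - \frac{5}{4} e_{2} - 6 e_{12}.
Distribute q over r term by term (generator squares from the signature, products reordered to ascending indices): (-\frac{5}{3} e_{1})*r = \frac{5}{3} - \frac{10}{3} e_{1} - 10 e_{2} + \frac{25}{12} e_{12}; (-\frac{3}{5} e_{2})*r = -\frac{3}{4} + \frac{18}{5} e_{1} - \frac{6}{5} e_{2} + \frac{3}{5} e_{12}.
Sum: \frac{11}{12} + \frac{4}{15} e_{1} - \frac{56}{5} e_{2} + \frac{161}{60} e_{12}; translating back through the correspondence:
Answer: \frac{11}{12} + \frac{4}{15}i - \frac{56}{5}j + \frac{161}{60}k


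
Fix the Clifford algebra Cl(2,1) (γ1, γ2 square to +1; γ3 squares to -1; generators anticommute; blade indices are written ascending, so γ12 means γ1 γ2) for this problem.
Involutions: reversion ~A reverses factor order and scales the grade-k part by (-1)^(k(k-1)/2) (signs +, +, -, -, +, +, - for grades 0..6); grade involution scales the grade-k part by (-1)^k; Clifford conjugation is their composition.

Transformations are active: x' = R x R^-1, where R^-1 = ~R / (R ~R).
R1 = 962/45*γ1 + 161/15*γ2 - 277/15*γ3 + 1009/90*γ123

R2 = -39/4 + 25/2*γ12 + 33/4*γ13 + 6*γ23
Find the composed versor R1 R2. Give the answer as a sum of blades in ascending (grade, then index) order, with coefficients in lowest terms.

Distribute over the terms of R1 (each basis-blade product reordered to ascending indices, repeated generators contracted through their squares):
(962/45*γ1) R2 = -6253/30*γ1 + 2405/9*γ2 + 5291/30*γ3 + 1924/15*γ123
(161/15*γ2) R2 = -805/6*γ1 - 2093/20*γ2 + 322/5*γ3 - 1771/20*γ123
(-277/15*γ3) R2 = -3047/20*γ1 - 554/5*γ2 + 3601/20*γ3 - 1385/6*γ123
(1009/90*γ123) R2 = 1009/15*γ1 - 11099/120*γ2 - 5045/36*γ3 - 13117/120*γ123
Summing the partial products and collecting blades:
Answer: -25661/60*γ1 - 14659/360*γ2 + 25261/90*γ3 - 12017/40*γ123


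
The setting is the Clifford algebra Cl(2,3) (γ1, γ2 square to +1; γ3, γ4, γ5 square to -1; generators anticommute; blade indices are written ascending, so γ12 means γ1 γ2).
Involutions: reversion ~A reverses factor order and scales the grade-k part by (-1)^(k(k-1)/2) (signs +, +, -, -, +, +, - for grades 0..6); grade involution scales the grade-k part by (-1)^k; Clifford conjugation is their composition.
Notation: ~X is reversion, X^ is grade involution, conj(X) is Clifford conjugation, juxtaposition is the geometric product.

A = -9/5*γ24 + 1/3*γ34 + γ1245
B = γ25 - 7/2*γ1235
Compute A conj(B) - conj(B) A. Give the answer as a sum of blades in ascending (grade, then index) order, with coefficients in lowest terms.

first term: γ14 - 7/2*γ34 - 9/5*γ45 - 7/6*γ1245 + 63/10*γ1345 - 1/3*γ2345
second term: γ14 + 7/2*γ34 + 9/5*γ45 + 7/6*γ1245 - 63/10*γ1345 - 1/3*γ2345
Answer: -7*γ34 - 18/5*γ45 - 7/3*γ1245 + 63/5*γ1345


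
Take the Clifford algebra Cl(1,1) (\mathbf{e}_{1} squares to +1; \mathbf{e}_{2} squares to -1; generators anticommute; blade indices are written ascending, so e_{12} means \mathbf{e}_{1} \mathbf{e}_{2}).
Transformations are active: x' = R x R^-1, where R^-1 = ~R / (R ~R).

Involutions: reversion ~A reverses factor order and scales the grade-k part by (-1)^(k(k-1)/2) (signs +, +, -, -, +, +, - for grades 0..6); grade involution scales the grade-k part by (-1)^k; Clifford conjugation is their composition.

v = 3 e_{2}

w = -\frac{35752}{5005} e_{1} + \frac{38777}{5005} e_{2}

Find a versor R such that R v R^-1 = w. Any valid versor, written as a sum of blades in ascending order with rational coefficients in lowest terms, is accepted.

Key observation: q(v) = q(w) = -9 (sandwiches preserve the norm), so R = v + w = -\frac{35752}{5005} e_{1} + \frac{53792}{5005} e_{2} works whenever it is invertible — the component of v along it is kept and (v - w)/2 reverses, sending v to w.
Answer: -\frac{35752}{5005} e_{1} + \frac{53792}{5005} e_{2}


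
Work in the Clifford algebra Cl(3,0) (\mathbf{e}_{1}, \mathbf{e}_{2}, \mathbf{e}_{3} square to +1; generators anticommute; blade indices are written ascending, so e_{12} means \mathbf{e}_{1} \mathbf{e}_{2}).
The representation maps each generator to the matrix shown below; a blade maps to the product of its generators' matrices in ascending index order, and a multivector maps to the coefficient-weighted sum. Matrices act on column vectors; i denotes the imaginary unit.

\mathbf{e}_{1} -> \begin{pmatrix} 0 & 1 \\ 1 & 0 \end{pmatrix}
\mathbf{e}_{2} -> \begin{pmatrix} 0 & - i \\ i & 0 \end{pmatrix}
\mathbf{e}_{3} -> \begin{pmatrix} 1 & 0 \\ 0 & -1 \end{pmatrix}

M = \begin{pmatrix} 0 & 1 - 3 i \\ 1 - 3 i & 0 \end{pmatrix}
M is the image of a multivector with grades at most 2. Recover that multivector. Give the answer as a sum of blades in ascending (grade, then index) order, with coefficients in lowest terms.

Method: 1, rho(e_{1}), rho(e_{2}), rho(e_{3}) form a trace-orthogonal basis of the 2x2 complex matrices (tr(X Y) = 2 if X = Y, else 0), so M = m0*1 + m1*rho(e_{1}) + m2*rho(e_{2}) + m3*rho(e_{3}) with m0 = tr(M)/2 = 0, m1 = tr(M rho(e_{1}))/2 = 1 - 3 i, m2 = tr(M rho(e_{2}))/2 = 0, m3 = tr(M rho(e_{3}))/2 = 0.
Multiplying table entries, the bivector images are rho(e_{12}) = i*rho(e_{3}), rho(e_{13}) = -i*rho(e_{2}), rho(e_{23}) = i*rho(e_{1}); with real blade coefficients the real parts of m0..m3 are the coefficients of 1, e_{1}, e_{2}, e_{3} and the imaginary parts give the bivectors (e_{23}: Im m1, e_{13}: -Im m2, e_{12}: Im m3).
Answer: e_{1} - 3 e_{23}


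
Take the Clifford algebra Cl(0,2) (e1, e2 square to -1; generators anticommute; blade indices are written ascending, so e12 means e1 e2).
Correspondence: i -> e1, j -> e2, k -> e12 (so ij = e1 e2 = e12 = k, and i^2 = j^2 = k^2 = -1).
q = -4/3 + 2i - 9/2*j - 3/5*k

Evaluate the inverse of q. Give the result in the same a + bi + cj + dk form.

In blades: q = -4/3 + 2*e1 - 9/2*e2 - 3/5*e12.
With qbar = -4/3 - 2*e1 + 9/2*e2 + 3/5*e12 (scalar fixed, mapped units negated), q qbar = 23749/900 (the sum of squared coefficients), so q^-1 = qbar / (23749/900) = -1200/23749 - 1800/23749*e1 + 4050/23749*e2 + 540/23749*e12; translating back:
Answer: -1200/23749 - 1800/23749*i + 4050/23749*j + 540/23749*k


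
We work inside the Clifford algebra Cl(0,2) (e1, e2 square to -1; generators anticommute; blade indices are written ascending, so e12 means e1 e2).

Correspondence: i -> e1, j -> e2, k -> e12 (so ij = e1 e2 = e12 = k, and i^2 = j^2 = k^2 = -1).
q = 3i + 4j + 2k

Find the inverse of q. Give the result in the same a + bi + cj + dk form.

In blades: q = 3*e1 + 4*e2 + 2*e12.
With qbar = -3*e1 - 4*e2 - 2*e12 (scalar fixed, mapped units negated), q qbar = 29 (the sum of squared coefficients), so q^-1 = qbar / (29) = -3/29*e1 - 4/29*e2 - 2/29*e12; translating back:
Answer: -3/29*i - 4/29*j - 2/29*k


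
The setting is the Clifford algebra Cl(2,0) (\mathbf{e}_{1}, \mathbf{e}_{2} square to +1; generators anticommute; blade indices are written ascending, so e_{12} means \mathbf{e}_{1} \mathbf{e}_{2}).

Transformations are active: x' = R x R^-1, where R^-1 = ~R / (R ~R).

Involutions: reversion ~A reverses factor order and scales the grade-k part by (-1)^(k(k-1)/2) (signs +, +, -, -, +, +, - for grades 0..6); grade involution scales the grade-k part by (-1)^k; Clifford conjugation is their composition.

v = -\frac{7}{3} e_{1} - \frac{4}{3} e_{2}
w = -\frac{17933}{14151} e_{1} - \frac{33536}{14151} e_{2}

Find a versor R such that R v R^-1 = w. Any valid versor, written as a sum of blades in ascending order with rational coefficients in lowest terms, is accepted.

R = v + w = -\frac{16984}{4717} e_{1} - \frac{17468}{4717} e_{2} works: the equal norms (\frac{65}{9}) guarantee its sandwich swaps v into w.
Answer: -\frac{16984}{4717} e_{1} - \frac{17468}{4717} e_{2}


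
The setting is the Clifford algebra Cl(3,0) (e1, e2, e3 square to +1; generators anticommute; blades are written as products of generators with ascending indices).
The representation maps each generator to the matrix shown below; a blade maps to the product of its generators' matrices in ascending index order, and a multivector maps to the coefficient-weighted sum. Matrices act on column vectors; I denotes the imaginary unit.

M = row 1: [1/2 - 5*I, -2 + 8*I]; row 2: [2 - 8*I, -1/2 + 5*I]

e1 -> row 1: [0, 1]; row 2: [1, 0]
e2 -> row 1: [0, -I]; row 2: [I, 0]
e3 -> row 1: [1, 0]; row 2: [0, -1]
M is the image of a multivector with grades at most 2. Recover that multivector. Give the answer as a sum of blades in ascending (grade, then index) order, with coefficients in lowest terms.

Method: 1, rho(e1), rho(e2), rho(e3) form a trace-orthogonal basis of the 2x2 complex matrices (tr(X Y) = 2 if X = Y, else 0), so M = m0*1 + m1*rho(e1) + m2*rho(e2) + m3*rho(e3) with m0 = tr(M)/2 = 0, m1 = tr(M rho(e1))/2 = 0, m2 = tr(M rho(e2))/2 = -8 - 2*I, m3 = tr(M rho(e3))/2 = 1/2 - 5*I.
Multiplying table entries, the bivector images are rho(e1 e2) = I*rho(e3), rho(e1 e3) = -I*rho(e2), rho(e2 e3) = I*rho(e1); with real blade coefficients the real parts of m0..m3 are the coefficients of 1, e1, e2, e3 and the imaginary parts give the bivectors (e2 e3: Im m1, e1 e3: -Im m2, e1 e2: Im m3).
Answer: -8*e2 + 1/2*e3 - 5*e1 e2 + 2*e1 e3


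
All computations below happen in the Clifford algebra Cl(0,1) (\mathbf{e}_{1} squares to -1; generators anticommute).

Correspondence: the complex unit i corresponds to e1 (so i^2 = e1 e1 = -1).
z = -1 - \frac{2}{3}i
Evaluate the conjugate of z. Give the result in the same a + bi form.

In blades: z = -1 - \frac{2}{3} e_{1}.
Conjugation here is Clifford conjugation: the scalar is fixed and the grade-1 and grade-2 blades all flip sign, giving -1 + \frac{2}{3} e_{1}; translating back:
Answer: -1 + \frac{2}{3}i


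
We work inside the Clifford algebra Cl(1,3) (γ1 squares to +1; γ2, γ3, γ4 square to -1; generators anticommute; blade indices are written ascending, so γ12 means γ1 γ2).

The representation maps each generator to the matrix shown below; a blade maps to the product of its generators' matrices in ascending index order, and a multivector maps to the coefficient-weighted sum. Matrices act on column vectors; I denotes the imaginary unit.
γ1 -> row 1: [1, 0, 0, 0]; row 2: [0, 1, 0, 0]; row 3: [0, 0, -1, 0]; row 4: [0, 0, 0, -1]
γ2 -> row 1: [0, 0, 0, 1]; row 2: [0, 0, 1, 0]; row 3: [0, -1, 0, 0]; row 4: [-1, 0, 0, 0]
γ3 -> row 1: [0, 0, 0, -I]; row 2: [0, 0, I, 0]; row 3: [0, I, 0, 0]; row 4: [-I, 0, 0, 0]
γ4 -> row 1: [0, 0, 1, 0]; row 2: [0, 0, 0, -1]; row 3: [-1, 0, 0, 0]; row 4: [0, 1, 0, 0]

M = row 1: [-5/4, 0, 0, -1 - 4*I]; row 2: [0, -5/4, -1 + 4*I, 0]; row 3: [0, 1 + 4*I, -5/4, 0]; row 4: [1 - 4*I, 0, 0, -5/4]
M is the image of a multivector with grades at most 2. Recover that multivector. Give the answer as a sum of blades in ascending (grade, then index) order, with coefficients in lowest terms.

Method: the blade images are trace-orthogonal — tr(rho(e_A) rho(e_B)^-1) = 4 if A = B and 0 otherwise — and rho(e_A)^-1 = (e_A)^2 * rho(e_A) with (e_A)^2 = +1 or -1, so the coefficient of e_A in the preimage is (e_A)^2 * tr(M rho(e_A))/4.
Nonzero projections over blades of grade <= 2: 1: (1)^2 = +1, tr(M 1) = -5, coefficient -5/4; γ2: (γ2)^2 = -1, tr(M rho(γ2)) = 4, coefficient -1; γ3: (γ3)^2 = -1, tr(M rho(γ3)) = -16, coefficient 4. Every other blade of grade <= 2 projects to 0.
Answer: -5/4 - γ2 + 4*γ3


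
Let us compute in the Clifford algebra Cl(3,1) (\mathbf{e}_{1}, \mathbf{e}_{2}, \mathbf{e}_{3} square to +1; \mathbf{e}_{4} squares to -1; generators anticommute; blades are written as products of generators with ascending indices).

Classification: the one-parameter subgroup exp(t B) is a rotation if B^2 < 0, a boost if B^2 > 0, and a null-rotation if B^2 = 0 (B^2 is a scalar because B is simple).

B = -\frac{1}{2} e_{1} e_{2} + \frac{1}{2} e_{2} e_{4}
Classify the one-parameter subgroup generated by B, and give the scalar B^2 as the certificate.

B^2 term by term: the squares give (-\frac{1}{2})^2*(e_{1} e_{2})^2 + (\frac{1}{2})^2*(e_{2} e_{4})^2 = \frac{1}{4}*(-1) + \frac{1}{4}*(+1) = 0 (each basis 2-blade squares to minus the product of its generators' squares); cross terms between blades sharing an index anticommute and cancel. So B^2 = 0.
Answer: null-rotation, certificate B^2 = 0. Because 0 is invariant under every versor sandwich, the classification follows from its sign alone.


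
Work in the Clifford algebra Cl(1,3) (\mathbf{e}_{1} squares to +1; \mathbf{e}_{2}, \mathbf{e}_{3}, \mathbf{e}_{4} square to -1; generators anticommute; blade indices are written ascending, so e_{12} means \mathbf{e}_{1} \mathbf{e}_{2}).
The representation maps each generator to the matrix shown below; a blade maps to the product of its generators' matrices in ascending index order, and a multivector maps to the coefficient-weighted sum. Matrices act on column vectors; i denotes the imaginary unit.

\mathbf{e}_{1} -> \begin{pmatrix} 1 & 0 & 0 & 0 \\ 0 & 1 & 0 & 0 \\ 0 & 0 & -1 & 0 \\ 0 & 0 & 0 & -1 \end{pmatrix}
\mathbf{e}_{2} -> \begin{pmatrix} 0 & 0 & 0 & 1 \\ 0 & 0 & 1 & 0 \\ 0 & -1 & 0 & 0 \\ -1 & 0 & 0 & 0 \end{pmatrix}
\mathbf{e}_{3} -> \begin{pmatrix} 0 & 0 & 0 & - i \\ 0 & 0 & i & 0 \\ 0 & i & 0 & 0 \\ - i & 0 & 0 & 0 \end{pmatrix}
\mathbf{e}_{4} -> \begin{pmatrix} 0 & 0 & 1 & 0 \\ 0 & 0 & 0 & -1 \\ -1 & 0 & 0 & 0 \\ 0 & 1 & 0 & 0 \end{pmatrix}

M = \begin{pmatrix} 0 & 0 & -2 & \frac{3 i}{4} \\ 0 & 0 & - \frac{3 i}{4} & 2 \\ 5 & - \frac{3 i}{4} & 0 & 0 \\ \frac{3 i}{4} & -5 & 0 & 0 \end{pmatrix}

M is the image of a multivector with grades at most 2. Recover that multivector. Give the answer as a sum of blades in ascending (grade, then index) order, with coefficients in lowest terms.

Method: the blade images are trace-orthogonal — tr(rho(e_A) rho(e_B)^-1) = 4 if A = B and 0 otherwise — and rho(e_A)^-1 = (e_A)^2 * rho(e_A) with (e_A)^2 = +1 or -1, so the coefficient of e_A in the preimage is (e_A)^2 * tr(M rho(e_A))/4.
Nonzero projections over blades of grade <= 2: e_{3}: (e_{3})^2 = -1, tr(M rho(e_{3})) = 3, coefficient -\frac{3}{4}; e_{4}: (e_{4})^2 = -1, tr(M rho(e_{4})) = 14, coefficient -\frac{7}{2}; e_{14}: (e_{14})^2 = +1, tr(M rho(e_{14})) = 6, coefficient \frac{3}{2}. Every other blade of grade <= 2 projects to 0.
Answer: -\frac{3}{4} e_{3} - \frac{7}{2} e_{4} + \frac{3}{2} e_{14}


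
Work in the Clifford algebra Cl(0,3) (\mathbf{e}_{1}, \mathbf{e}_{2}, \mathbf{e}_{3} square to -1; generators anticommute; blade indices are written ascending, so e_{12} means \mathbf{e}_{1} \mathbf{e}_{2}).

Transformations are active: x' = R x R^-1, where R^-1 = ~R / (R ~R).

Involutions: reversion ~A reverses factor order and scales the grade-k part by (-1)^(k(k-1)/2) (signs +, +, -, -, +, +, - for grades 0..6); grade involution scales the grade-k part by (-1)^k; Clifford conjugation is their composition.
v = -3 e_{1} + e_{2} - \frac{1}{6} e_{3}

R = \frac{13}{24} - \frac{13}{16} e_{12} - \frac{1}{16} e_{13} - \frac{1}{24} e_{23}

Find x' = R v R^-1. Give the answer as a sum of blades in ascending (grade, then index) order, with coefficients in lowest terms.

~R = \frac{13}{24} + \frac{13}{16} e_{12} + \frac{1}{16} e_{13} + \frac{1}{24} e_{23}, and R ~R = \frac{1105}{1152}, so R^-1 = ~R / (\frac{1105}{1152}).
R v = -\frac{79}{96} e_{1} + \frac{107}{36} e_{2} + \frac{1}{18} e_{3} + \frac{31}{96} e_{123}
Answer: \frac{2257}{1105} e_{1} + \frac{3181}{1326} e_{2} - \frac{27}{85} e_{3}


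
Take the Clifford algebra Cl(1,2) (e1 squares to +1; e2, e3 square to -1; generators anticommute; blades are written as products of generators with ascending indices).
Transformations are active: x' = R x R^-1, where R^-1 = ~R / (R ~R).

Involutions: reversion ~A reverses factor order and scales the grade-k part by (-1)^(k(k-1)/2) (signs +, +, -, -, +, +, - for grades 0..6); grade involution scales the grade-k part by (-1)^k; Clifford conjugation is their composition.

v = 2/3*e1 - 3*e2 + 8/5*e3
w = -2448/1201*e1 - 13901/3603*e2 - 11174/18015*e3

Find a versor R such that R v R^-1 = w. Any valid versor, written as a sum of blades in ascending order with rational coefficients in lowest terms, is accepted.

A norm check does it: q(v) = q(w) = -2501/225, hence R = v + w = -4942/3603*e1 - 24710/3603*e2 + 3530/3603*e3 realises the map — parallel part kept, (v - w)/2 negated, v carried to w.
Answer: -4942/3603*e1 - 24710/3603*e2 + 3530/3603*e3


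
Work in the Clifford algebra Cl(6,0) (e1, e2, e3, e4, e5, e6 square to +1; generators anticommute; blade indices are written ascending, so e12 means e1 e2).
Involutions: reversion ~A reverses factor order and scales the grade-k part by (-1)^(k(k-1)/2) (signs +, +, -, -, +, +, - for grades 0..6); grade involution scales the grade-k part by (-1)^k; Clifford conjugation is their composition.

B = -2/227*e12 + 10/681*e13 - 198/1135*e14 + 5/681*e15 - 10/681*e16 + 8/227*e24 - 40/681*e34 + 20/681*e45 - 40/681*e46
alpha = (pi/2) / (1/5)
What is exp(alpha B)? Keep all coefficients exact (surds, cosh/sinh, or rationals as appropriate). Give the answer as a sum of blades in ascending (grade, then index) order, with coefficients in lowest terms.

B^2 term by term: the squares give (-2/227)^2*(e12)^2 + (10/681)^2*(e13)^2 + (-198/1135)^2*(e14)^2 + (5/681)^2*(e15)^2 + (-10/681)^2*(e16)^2 + (8/227)^2*(e24)^2 + (-40/681)^2*(e34)^2 + (20/681)^2*(e45)^2 + (-40/681)^2*(e46)^2 = 4/51529*(-1) + 100/463761*(-1) + 39204/1288225*(-1) + 25/463761*(-1) + 100/463761*(-1) + 64/51529*(-1) + 1600/463761*(-1) + 400/463761*(-1) + 1600/463761*(-1) = -1/25 (each basis 2-blade squares to minus the product of its generators' squares); cross terms between blades sharing an index anticommute and cancel; the commuting (index-disjoint) pairs give grade-4 terms 2*c*c'*(blade product), which cancel blade by blade — e1234: 160/154587 - 160/154587 = 0; e1245: -80/154587 + 80/154587 = 0; e1246: 160/154587 - 160/154587 = 0; e1345: 400/463761 - 400/463761 = 0; e1346: -800/463761 + 800/463761 = 0; e1456: 400/463761 - 400/463761 = 0 — confirming B is simple. So B^2 = -1/25.
B^2 = -1/25 — the negative square puts this in the circular regime; l = 1/5, alpha*l = pi/2, so exp(alpha B) = cos(pi/2) + (sin(pi/2)/(1/5))*B = 0 + (5)*B.
Answer: -10/227*e12 + 50/681*e13 - 198/227*e14 + 25/681*e15 - 50/681*e16 + 40/227*e24 - 200/681*e34 + 100/681*e45 - 200/681*e46
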